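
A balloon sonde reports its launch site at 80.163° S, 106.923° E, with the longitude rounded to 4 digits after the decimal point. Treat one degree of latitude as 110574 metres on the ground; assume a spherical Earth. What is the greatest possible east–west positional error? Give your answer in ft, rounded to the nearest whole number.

Rounding to 4 decimal places leaves the longitude within ±5e-05° of the true value.
Parallels shrink by cos φ, so at 80.163° a degree of longitude is 110574 × 0.1708 ≈ 18891.1 m.
East–west error: 5e-05° × 18891.1 m/° ≈ 0.944555 m.
Converting: 0.944555 m × 3.2808 ft/m ≈ 3.0989 ft.

3 ft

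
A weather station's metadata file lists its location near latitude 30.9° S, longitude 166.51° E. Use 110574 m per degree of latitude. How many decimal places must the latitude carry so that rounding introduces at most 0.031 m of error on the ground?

7 decimal places

One degree of latitude covers 110574 m.
Rounding to N decimal places gives at most 0.5 × 10⁻ᴺ degrees of error, i.e. 0.5 × 10⁻ᴺ × 110574 m.
Need 0.5 × 110574 × 10⁻ᴺ ≤ 0.031 → 10⁻ᴺ ≤ 5.607e-07, so N ≥ 6.25.
So 7 decimal places suffice (0.00553 m); 6 would allow up to 0.0553 m.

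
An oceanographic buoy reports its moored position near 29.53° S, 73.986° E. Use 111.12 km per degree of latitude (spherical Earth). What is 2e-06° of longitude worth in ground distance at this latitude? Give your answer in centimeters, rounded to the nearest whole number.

19 centimeters

One degree of longitude here spans 111120 × cos 29.53° = 111120 × 0.8701 ≈ 96685.3 m; 2e-06° of that is 0.193371 m.
That is 0.193371 m = 19.337 cm.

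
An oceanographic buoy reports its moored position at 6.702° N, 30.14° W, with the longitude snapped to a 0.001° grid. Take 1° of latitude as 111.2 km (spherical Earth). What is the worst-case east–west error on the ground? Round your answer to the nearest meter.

With a 0.001° grid the true value lies within half a step, ±0.001°/2 = ±0.0005°, of the stored one.
Parallels shrink by cos φ, so at 6.702° a degree of longitude is 111200 × 0.9932 ≈ 110440 m.
Maximum E–W displacement: 0.0005 × 110440 = 55.2201 m.

55 meters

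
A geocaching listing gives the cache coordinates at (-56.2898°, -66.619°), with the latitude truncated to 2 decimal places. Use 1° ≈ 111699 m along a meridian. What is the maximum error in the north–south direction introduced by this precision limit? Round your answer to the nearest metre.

1117 metres

Truncating at 2 decimal places can drop up to a full unit in the last place, so the latitude may be off by as much as 0.01°.
So the N–S error is at most 0.01 × 111699 = 1116.99 m.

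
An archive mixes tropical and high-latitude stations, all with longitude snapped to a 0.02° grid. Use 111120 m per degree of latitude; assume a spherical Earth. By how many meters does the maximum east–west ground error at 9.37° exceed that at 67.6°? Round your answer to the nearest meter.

673 meters

With a 0.02° grid the true value lies within half a step, ±0.02°/2 = ±0.01°, of the stored one.
Error at 9.37° = 0.01° × 111120 × cos 9.37° ≈ 1111.2 × 0.9867 = 1096.4 m.
At 67.6°: 0.01° × 111120 × cos 67.6° = 0.01 × 111120 × 0.3811 ≈ 423.45 m.
Difference: 1096.4 − 423.45 = 672.93 m.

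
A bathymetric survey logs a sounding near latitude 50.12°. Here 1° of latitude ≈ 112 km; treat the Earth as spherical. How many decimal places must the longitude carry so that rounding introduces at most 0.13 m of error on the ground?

At 50.12° one degree of longitude covers 112000 × cos 50.12° ≈ 112000 × 0.6412 ≈ 71812.4 m.
With N decimal places the half-ulp bound is 0.5·10⁻ᴺ°, or 0.5·10⁻ᴺ × 71812.4 m on the ground.
Setting 35906.2 × 10⁻ᴺ ≤ 0.13 gives 10ᴺ ≥ 2.762e+05, i.e. N ≥ 5.44.
N = 5 would give 0.359 m (too coarse); N = 6 gives 0.0359 m ≤ 0.13 m.

6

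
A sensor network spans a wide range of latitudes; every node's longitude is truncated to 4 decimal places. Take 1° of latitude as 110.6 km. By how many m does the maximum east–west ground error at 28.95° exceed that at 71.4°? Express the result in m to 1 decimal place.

Truncating at 4 decimal places can drop up to a full unit in the last place, so the longitude may be off by as much as 0.0001°.
Error at 28.95° = 0.0001° × 110600 × cos 28.95° ≈ 11.06 × 0.8750 = 9.678 m.
At 71.4°: 0.0001° × 110600 × cos 71.4° = 0.0001 × 110600 × 0.3190 ≈ 3.5277 m.
So the lower-latitude error exceeds the higher by 9.678 − 3.5277 = 6.1503 m.

6.2 m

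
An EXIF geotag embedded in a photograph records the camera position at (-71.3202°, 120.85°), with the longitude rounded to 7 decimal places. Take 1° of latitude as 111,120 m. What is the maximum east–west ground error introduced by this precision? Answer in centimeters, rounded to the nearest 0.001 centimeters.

0.178 centimeters

Rounding to 7 decimal places leaves the longitude within ±5e-08° of the true value.
Parallels shrink by cos φ, so at 71.3202° a degree of longitude is 111120 × 0.3203 ≈ 35589.4 m.
Maximum E–W displacement: 5e-08 × 35589.4 = 0.00177947 m.
That is 0.00177947 m = 0.17795 cm.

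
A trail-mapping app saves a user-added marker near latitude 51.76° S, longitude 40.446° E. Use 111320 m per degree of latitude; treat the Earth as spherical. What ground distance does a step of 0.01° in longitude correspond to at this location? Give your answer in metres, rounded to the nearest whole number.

689 metres

At 51.76° a degree of longitude is 111320 × cos 51.76° ≈ 68902.3 m, so 0.01° corresponds to 689.023 m.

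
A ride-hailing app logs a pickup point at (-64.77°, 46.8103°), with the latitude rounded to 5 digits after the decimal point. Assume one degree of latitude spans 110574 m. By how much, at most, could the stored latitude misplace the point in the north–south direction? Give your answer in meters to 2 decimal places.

Rounding to 5 decimal places leaves the latitude within ±5e-06° of the true value.
So the N–S error is at most 5e-06 × 110574 = 0.55287 m.

0.55 meters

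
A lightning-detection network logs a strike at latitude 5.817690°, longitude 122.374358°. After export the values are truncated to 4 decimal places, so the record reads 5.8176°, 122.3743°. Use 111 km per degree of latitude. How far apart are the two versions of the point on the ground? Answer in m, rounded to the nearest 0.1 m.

11.9 m

Δlat = 5.817690 − 5.8176 = +0.000090°; Δlon = 122.374358 − 122.3743 = +0.000058°.
N–S: 0.000090° × 111000 m/° = 9.99 m.
E–W at 5.8176°: 0.000058° × 111000 × cos 5.8176° = 0.000058 × 111000 × 0.9948 ≈ 6.40484 m.
Distance: √(9.99² + 6.40484²) ≈ 11.8668 m.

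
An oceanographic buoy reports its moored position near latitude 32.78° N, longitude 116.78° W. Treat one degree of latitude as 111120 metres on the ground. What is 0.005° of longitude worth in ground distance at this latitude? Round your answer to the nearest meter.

467 meters

At 32.78° a degree of longitude is 111120 × cos 32.78° ≈ 93424.8 m, so 0.005° corresponds to 467.124 m.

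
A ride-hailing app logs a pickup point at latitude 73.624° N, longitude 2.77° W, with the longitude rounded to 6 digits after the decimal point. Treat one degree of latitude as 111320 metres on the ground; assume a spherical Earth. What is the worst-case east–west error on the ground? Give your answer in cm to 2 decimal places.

1.57 cm

Rounding to 6 decimal places leaves the longitude within ±5e-07° of the true value.
At latitude 73.624° a degree of longitude spans 111320 m × cos 73.624° = 111320 × 0.2819 ≈ 31385.5 m.
Maximum E–W displacement: 5e-07 × 31385.5 = 0.0156928 m.
That is 0.0156928 m = 1.5693 cm.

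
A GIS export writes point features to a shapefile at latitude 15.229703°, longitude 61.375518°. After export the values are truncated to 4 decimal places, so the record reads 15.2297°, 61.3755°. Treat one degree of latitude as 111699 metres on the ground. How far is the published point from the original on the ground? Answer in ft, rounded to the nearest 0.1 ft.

Δlat = 15.229703 − 15.2297 = +0.000003°; Δlon = 61.375518 − 61.3755 = +0.000018°.
North–south shift: 0.000003 × 111699 = 0.335097 m.
E–W at 15.2297°: 0.000018° × 111699 × cos 15.2297° = 0.000018 × 111699 × 0.9649 ≈ 1.93997 m.
Distance: √(0.335097² + 1.93997²) ≈ 1.9687 m.
In feet: 1.9687 m ÷ 0.3048 ≈ 6.459 ft.

6.5 ft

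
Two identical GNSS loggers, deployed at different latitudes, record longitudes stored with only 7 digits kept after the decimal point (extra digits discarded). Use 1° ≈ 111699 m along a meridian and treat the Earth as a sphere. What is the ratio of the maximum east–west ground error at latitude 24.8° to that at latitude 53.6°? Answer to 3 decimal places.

Truncating at 7 decimal places can drop up to a full unit in the last place, so the longitude may be off by as much as 1e-07°.
At 24.8°: 1e-07° × 111699 × cos 24.8° = 1e-07 × 111699 × 0.9078 ≈ 0.01014 m.
Error at 53.6° = 1e-07° × 111699 × cos 53.6° ≈ 0.01117 × 0.5934 = 0.0066284 m.
The ratio reduces to cos 24.8° / cos 53.6° = 0.9078/0.5934 ≈ 1.5297.

1.530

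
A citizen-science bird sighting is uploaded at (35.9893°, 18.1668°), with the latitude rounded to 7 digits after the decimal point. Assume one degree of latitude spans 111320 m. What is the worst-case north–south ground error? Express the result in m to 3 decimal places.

Rounding to 7 decimal places leaves the latitude within ±5e-08° of the true value.
North–south distance: 5e-08° × 111320 m/° = 0.005566 m.

0.006 m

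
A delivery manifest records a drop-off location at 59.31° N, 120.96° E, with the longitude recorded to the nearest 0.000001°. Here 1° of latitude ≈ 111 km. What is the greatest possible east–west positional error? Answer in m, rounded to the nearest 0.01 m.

Rounding to 6 decimal places leaves the longitude within ±5e-07° of the true value.
One degree of longitude at 59.31° is 111000 × cos 59.31° ≈ 111000 × 0.5104 = 56653.6 m.
So at most 5e-07° × 56653.6 ≈ 0.0283268 m east–west.

0.03 m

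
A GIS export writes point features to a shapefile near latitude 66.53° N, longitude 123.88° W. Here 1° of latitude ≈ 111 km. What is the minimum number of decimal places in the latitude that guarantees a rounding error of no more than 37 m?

One degree of latitude covers 111000 m.
N decimal places → at most half a unit in the last place, 0.5 × 10⁻ᴺ° = 111000/2 × 10⁻ᴺ m.
Setting 55500 × 10⁻ᴺ ≤ 37 gives 10ᴺ ≥ 1500, i.e. N ≥ 3.18.
So 4 decimal places suffice (5.55 m); 3 would allow up to 55.5 m.

4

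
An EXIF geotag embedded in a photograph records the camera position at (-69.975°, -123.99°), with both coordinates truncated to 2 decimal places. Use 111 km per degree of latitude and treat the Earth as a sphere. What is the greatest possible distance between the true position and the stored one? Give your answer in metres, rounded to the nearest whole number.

1173 metres

Truncating at 2 decimal places can drop up to a full unit in the last place, so each coordinate may be off by as much as 0.01°.
N–S: 0.01° × 111000 m/° = 1110 m.
East–west component at 69.975°: 0.01° × 111000 × cos 69.975° ≈ 0.01 × 38009.7 ≈ 380.097 m.
Combining orthogonally: (1110² + 380.097²)^½ ≈ 1173.27 m.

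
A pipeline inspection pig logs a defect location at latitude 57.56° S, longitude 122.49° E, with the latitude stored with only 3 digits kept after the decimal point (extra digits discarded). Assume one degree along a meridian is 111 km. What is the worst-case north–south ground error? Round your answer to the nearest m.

111 m

Truncating at 3 decimal places can drop up to a full unit in the last place, so the latitude may be off by as much as 0.001°.
North–south distance: 0.001° × 111000 m/° = 111 m.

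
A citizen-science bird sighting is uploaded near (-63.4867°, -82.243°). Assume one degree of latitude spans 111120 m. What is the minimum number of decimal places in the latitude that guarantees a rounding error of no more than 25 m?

4 decimal places

One degree of latitude covers 111120 m.
With N decimal places the half-ulp bound is 0.5·10⁻ᴺ°, or 0.5·10⁻ᴺ × 111120 m on the ground.
Need 0.5 × 111120 × 10⁻ᴺ ≤ 25 → 10⁻ᴺ ≤ 4.500e-04, so N ≥ 3.35.
So 4 decimal places suffice (5.56 m); 3 would allow up to 55.6 m.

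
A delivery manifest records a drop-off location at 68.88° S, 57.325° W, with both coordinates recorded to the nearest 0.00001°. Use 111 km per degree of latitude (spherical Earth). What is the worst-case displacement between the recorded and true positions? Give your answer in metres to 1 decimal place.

Rounding to 5 decimal places leaves each coordinate within ±5e-06° of the true value.
North–south component: 5e-06° × 111000 = 0.555 m.
East–west component at 68.88°: 5e-06° × 111000 × cos 68.88° ≈ 5e-06 × 39995.8 ≈ 0.199979 m.
Worst case both components are at the extreme and orthogonal: √(0.555² + 0.199979²) ≈ 0.589929 m.

0.6 metres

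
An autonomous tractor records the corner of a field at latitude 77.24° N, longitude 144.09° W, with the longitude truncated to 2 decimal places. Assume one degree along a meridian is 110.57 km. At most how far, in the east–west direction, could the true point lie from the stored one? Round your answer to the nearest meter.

244 meters

Truncating at 2 decimal places can drop up to a full unit in the last place, so the longitude may be off by as much as 0.01°.
Parallels shrink by cos φ, so at 77.24° a degree of longitude is 110570 × 0.2209 ≈ 24421.3 m.
So at most 0.01° × 24421.3 ≈ 244.213 m east–west.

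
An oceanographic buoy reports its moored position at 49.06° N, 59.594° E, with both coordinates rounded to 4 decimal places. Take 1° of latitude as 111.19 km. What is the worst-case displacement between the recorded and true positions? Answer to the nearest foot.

Rounding to 4 decimal places leaves each coordinate within ±5e-05° of the true value.
North–south component: 5e-05° × 111190 = 5.5595 m.
East–west component at 49.06°: 5e-05° × 111190 × cos 49.06° ≈ 5e-05 × 72859.3 ≈ 3.64296 m.
Combining orthogonally: (5.5595² + 3.64296²)^½ ≈ 6.64675 m.
Converting: 6.64675 m × 3.2808 ft/m ≈ 21.807 ft.

22 feet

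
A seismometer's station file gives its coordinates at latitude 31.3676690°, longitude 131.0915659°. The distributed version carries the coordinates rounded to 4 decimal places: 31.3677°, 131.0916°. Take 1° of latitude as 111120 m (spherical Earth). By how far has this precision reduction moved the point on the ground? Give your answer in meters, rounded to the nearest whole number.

5 meters

Δlat = 31.3676690 − 31.3677 = -0.0000310°; Δlon = 131.0915659 − 131.0916 = -0.0000341°.
N–S: -0.0000310° × 111120 m/° = -3.44472 m.
E–W at 31.3677°: -0.0000341° × 111120 × cos 31.3677° = -0.0000341 × 111120 × 0.8538 ≈ -3.23538 m.
Combined displacement = (3.44472² + 3.23538²)^½ ≈ 4.72586 m.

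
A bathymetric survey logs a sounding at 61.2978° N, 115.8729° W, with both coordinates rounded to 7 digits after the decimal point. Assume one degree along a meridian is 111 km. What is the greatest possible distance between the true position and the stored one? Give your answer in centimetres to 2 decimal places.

0.62 centimetres

Rounding to 7 decimal places leaves each coordinate within ±5e-08° of the true value.
North–south component: 5e-08° × 111000 = 0.00555 m.
East–west component at 61.2978°: 5e-08° × 111000 × cos 61.2978° ≈ 5e-08 × 53308.5 ≈ 0.00266543 m.
The two errors are perpendicular, so the maximum displacement is √(0.00555² + 0.00266543²) ≈ 0.00615687 m.
That is 0.00615687 m = 0.61569 cm.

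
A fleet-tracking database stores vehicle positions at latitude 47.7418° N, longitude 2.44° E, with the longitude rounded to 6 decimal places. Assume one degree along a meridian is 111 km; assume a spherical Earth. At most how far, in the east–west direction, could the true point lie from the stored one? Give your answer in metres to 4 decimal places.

0.0373 metres

Rounding to 6 decimal places leaves the longitude within ±5e-07° of the true value.
At latitude 47.7418° a degree of longitude spans 111000 m × cos 47.7418° = 111000 × 0.6725 ≈ 74644.5 m.
Maximum E–W displacement: 5e-07 × 74644.5 = 0.0373222 m.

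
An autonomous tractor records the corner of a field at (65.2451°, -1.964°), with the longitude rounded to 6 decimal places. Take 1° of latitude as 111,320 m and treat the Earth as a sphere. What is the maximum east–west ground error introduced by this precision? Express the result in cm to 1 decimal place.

2.3 cm

Rounding to 6 decimal places leaves the longitude within ±5e-07° of the true value.
One degree of longitude at 65.2451° is 111320 × cos 65.2451° ≈ 111320 × 0.4187 = 46613.8 m.
So at most 5e-07° × 46613.8 ≈ 0.0233069 m east–west.
That is 0.0233069 m = 2.3307 cm.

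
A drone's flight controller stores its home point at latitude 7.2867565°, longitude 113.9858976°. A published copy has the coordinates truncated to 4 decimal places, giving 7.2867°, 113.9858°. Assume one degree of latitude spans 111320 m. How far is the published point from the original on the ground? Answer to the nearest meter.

Δlat = 7.2867565 − 7.2867 = +0.0000565°; Δlon = 113.9858976 − 113.9858 = +0.0000976°.
North–south shift: 0.0000565 × 111320 = 6.28958 m.
East–west at this latitude: 0.0000976° × 111320 × cos 7.2867° ≈ 0.0000976 × 110421 = 10.7771 m.
Distance: √(6.28958² + 10.7771²) ≈ 12.4782 m.

12 meters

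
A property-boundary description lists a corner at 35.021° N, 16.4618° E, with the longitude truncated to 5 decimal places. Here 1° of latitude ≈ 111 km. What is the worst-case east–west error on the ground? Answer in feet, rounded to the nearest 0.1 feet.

3.0 feet

Truncating at 5 decimal places can drop up to a full unit in the last place, so the longitude may be off by as much as 1e-05°.
At latitude 35.021° a degree of longitude spans 111000 m × cos 35.021° = 111000 × 0.8189 ≈ 90902.5 m.
So at most 1e-05° × 90902.5 ≈ 0.909025 m east–west.
Converting: 0.909025 m × 3.2808 ft/m ≈ 2.9824 ft.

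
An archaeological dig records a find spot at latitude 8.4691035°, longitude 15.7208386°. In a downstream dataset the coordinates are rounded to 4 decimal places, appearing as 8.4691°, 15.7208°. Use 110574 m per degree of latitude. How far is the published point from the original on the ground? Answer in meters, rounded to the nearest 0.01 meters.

Δlat = 8.4691035 − 8.4691 = +0.0000035°; Δlon = 15.7208386 − 15.7208 = +0.0000386°.
N–S: 0.0000035° × 110574 m/° = 0.387009 m.
East–west at this latitude: 0.0000386° × 110574 × cos 8.4691° ≈ 0.0000386 × 109368 = 4.22161 m.
Hypotenuse of the two orthogonal shifts: √(0.387009² + 4.22161²) = 4.23932 m.

4.24 meters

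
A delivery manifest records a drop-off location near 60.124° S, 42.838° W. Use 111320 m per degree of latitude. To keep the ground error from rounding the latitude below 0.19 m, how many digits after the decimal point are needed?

6 decimal places

One degree of latitude covers 111320 m.
N decimal places → at most half a unit in the last place, 0.5 × 10⁻ᴺ° = 111320/2 × 10⁻ᴺ m.
Need 0.5 × 111320 × 10⁻ᴺ ≤ 0.19 → 10⁻ᴺ ≤ 3.414e-06, so N ≥ 5.47.
So 6 decimal places suffice (0.0557 m); 5 would allow up to 0.557 m.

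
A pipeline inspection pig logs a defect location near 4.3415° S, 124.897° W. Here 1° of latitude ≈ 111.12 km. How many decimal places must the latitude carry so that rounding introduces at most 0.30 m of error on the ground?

One degree of latitude covers 111120 m.
N decimal places → at most half a unit in the last place, 0.5 × 10⁻ᴺ° = 111120/2 × 10⁻ᴺ m.
Need 0.5 × 111120 × 10⁻ᴺ ≤ 0.30 → 10⁻ᴺ ≤ 5.400e-06, so N ≥ 5.27.
At 5 places the error can reach 0.556 m, but 6 places keeps it to 0.0556 m.

6 decimal places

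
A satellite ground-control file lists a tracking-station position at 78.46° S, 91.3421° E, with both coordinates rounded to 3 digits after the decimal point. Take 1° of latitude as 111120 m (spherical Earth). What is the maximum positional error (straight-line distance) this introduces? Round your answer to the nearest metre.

Rounding to 3 decimal places leaves each coordinate within ±0.0005° of the true value.
North–south component: 0.0005° × 111120 = 55.56 m.
Longitude error → 0.0005 × 111120 × cos 78.46° = 0.0005 × 111120 × 0.2001 ≈ 11.1149 m.
Combining orthogonally: (55.56² + 11.1149²)^½ ≈ 56.6609 m.

57 metres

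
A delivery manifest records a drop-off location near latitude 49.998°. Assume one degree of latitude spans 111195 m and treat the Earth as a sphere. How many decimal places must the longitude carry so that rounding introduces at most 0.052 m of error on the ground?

At 49.998° one degree of longitude covers 111195 × cos 49.998° ≈ 111195 × 0.6428 ≈ 71477.7 m.
With N decimal places the half-ulp bound is 0.5·10⁻ᴺ°, or 0.5·10⁻ᴺ × 71477.7 m on the ground.
Setting 35738.9 × 10⁻ᴺ ≤ 0.052 gives 10ᴺ ≥ 6.873e+05, i.e. N ≥ 5.84.
At 5 places the error can reach 0.357 m, but 6 places keeps it to 0.0357 m.

6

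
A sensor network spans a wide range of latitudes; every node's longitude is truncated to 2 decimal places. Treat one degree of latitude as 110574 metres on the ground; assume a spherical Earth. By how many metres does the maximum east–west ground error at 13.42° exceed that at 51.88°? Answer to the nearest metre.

Truncating at 2 decimal places can drop up to a full unit in the last place, so the longitude may be off by as much as 0.01°.
At 13.42°: 0.01° × 110574 × cos 13.42° = 0.01 × 110574 × 0.9727 ≈ 1075.5 m.
At 51.88°: 0.01° × 110574 × cos 51.88° = 0.01 × 110574 × 0.6173 ≈ 682.58 m.
So the lower-latitude error exceeds the higher by 1075.5 − 682.58 = 392.96 m.

393 metres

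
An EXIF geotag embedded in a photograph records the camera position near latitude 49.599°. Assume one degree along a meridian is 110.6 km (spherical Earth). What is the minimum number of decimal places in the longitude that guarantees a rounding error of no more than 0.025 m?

7 decimal places

At 49.599° one degree of longitude covers 110600 × cos 49.599° ≈ 110600 × 0.6481 ≈ 71683.5 m.
Rounding to N decimal places gives at most 0.5 × 10⁻ᴺ degrees of error, i.e. 0.5 × 10⁻ᴺ × 71683.5 m.
Need 0.5 × 71683.5 × 10⁻ᴺ ≤ 0.025 → 10⁻ᴺ ≤ 6.975e-07, so N ≥ 6.16.
At 6 places the error can reach 0.0358 m, but 7 places keeps it to 0.00358 m.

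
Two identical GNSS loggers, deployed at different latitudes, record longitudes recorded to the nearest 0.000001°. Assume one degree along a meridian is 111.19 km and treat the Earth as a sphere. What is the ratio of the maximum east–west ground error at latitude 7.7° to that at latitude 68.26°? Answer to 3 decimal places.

Rounding to 6 decimal places leaves the longitude within ±5e-07° of the true value.
Error at 7.7° = 5e-07° × 111190 × cos 7.7° ≈ 0.055595 × 0.9910 = 0.055094 m.
Error at 68.26° = 5e-07° × 111190 × cos 68.26° ≈ 0.055595 × 0.3704 = 0.020592 m.
Ratio: 0.055094 / 0.020592 = cos 7.7° / cos 68.26° ≈ 2.6755.

2.675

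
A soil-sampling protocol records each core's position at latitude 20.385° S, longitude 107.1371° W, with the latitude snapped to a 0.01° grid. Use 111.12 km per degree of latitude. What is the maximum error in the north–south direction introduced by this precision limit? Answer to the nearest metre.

556 metres

With a 0.01° grid the true value lies within half a step, ±0.01°/2 = ±0.005°, of the stored one.
North–south distance: 0.005° × 111120 m/° = 555.6 m.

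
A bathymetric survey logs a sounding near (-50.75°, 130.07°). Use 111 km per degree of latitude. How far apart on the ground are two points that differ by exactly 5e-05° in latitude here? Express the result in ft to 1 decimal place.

5e-05° × 111000 m/° = 5.55 m.
In feet: 5.55 m ÷ 0.3048 ≈ 18.209 ft.

18.2 ft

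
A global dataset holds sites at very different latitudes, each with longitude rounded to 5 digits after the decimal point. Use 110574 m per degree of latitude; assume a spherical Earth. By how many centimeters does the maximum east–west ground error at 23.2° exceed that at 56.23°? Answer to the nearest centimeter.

20 centimeters

Rounding to 5 decimal places leaves the longitude within ±5e-06° of the true value.
Error at 23.2° = 5e-06° × 110574 × cos 23.2° ≈ 0.55287 × 0.9191 = 0.50816 m.
Error at 56.23° = 5e-06° × 110574 × cos 56.23° ≈ 0.55287 × 0.5559 = 0.30732 m.
Difference: 0.50816 − 0.30732 = 0.20084 m.
That is 0.200844 m = 20.084 cm.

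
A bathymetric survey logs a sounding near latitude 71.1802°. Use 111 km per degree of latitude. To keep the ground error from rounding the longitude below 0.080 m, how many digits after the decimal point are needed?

6 decimal places

At 71.1802° one degree of longitude covers 111000 × cos 71.1802° ≈ 111000 × 0.3226 ≈ 35807.8 m.
N decimal places → at most half a unit in the last place, 0.5 × 10⁻ᴺ° = 35807.8/2 × 10⁻ᴺ m.
Setting 17903.9 × 10⁻ᴺ ≤ 0.080 gives 10ᴺ ≥ 2.238e+05, i.e. N ≥ 5.35.
N = 5 would give 0.179 m (too coarse); N = 6 gives 0.0179 m ≤ 0.080 m.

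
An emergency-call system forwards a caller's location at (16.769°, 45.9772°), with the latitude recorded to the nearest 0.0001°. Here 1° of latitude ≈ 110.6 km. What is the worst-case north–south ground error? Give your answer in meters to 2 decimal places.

5.53 meters

Rounding to 4 decimal places leaves the latitude within ±5e-05° of the true value.
So the N–S error is at most 5e-05 × 110600 = 5.53 m.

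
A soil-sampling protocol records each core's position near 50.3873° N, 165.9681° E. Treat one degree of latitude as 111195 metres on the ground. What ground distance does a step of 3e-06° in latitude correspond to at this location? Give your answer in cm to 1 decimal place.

33.4 cm

3e-06° × 111195 m/° = 0.333585 m.
That is 0.333585 m = 33.358 cm.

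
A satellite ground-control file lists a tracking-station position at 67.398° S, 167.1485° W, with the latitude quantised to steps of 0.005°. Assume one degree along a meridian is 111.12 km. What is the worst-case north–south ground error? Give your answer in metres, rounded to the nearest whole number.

With a 0.005° grid the true value lies within half a step, ±0.005°/2 = ±0.0025°, of the stored one.
So the N–S error is at most 0.0025 × 111120 = 277.8 m.

278 metres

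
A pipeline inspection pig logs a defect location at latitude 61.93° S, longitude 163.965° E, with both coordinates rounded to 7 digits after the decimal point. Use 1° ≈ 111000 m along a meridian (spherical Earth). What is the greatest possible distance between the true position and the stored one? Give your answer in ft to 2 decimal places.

0.02 ft

Rounding to 7 decimal places leaves each coordinate within ±5e-08° of the true value.
North–south component: 5e-08° × 111000 = 0.00555 m.
Longitude error → 5e-08 × 111000 × cos 61.93° = 5e-08 × 111000 × 0.4705 ≈ 0.00261155 m.
Worst case both components are at the extreme and orthogonal: √(0.00555² + 0.00261155²) ≈ 0.00613373 m.
In feet: 0.00613373 m ÷ 0.3048 ≈ 0.020124 ft.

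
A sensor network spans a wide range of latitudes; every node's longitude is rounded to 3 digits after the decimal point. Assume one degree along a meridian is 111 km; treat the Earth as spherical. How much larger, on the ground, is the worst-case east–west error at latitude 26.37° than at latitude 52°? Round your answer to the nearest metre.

Rounding to 3 decimal places leaves the longitude within ±0.0005° of the true value.
At 26.37°: 0.0005° × 111000 × cos 26.37° = 0.0005 × 111000 × 0.8959 ≈ 49.725 m.
Error at 52° = 0.0005° × 111000 × cos 52° ≈ 55.5 × 0.6157 = 34.169 m.
So the lower-latitude error exceeds the higher by 49.725 − 34.169 = 15.556 m.

16 metres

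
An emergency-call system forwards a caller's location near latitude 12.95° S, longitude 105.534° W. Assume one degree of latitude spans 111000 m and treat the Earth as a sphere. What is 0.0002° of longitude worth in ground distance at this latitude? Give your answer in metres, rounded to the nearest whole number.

0.0002° of longitude at 12.95° is 0.0002 × 111000 × cos 12.95° ≈ 0.0002 × 108177 = 21.6354 m.

22 metres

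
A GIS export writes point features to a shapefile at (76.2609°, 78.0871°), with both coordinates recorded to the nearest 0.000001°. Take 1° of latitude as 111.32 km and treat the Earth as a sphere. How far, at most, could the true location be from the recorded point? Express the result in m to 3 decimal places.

0.057 m

Rounding to 6 decimal places leaves each coordinate within ±5e-07° of the true value.
N–S: 5e-07° × 111320 m/° = 0.05566 m.
Longitude error → 5e-07 × 111320 × cos 76.2609° = 5e-07 × 111320 × 0.2375 ≈ 0.0132193 m.
The two errors are perpendicular, so the maximum displacement is √(0.05566² + 0.0132193²) ≈ 0.0572083 m.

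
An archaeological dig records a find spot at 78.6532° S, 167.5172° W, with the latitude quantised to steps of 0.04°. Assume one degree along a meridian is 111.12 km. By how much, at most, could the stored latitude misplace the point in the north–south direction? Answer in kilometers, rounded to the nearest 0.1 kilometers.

With a 0.04° grid the true value lies within half a step, ±0.04°/2 = ±0.02°, of the stored one.
North–south distance: 0.02° × 111120 m/° = 2222.4 m.
That is 2222.4 m = 2.2224 km.

2.2 kilometers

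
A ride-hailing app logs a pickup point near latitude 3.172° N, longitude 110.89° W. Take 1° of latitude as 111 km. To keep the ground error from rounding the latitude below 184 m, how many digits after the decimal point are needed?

One degree of latitude covers 111000 m.
With N decimal places the half-ulp bound is 0.5·10⁻ᴺ°, or 0.5·10⁻ᴺ × 111000 m on the ground.
Need 0.5 × 111000 × 10⁻ᴺ ≤ 184 → 10⁻ᴺ ≤ 3.315e-03, so N ≥ 2.48.
At 2 places the error can reach 555 m, but 3 places keeps it to 55.5 m.

3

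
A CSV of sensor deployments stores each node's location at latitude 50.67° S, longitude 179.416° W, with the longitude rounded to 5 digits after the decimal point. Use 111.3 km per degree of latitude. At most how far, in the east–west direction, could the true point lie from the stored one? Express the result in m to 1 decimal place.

Rounding to 5 decimal places leaves the longitude within ±5e-06° of the true value.
At latitude 50.67° a degree of longitude spans 111300 m × cos 50.67° = 111300 × 0.6338 ≈ 70540.4 m.
So at most 5e-06° × 70540.4 ≈ 0.352702 m east–west.

0.4 m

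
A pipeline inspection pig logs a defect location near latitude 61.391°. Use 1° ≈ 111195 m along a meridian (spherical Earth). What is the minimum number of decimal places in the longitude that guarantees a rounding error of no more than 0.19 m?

6 decimal places

At 61.391° one degree of longitude covers 111195 × cos 61.391° ≈ 111195 × 0.4788 ≈ 53243.5 m.
Rounding to N decimal places gives at most 0.5 × 10⁻ᴺ degrees of error, i.e. 0.5 × 10⁻ᴺ × 53243.5 m.
Setting 26621.7 × 10⁻ᴺ ≤ 0.19 gives 10ᴺ ≥ 1.401e+05, i.e. N ≥ 5.15.
So 6 decimal places suffice (0.0266 m); 5 would allow up to 0.266 m.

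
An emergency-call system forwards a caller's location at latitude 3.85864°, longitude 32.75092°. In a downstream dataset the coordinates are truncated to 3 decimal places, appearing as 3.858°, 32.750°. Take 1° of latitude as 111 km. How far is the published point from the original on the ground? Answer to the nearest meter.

The latitude changed by +0.00064° and the longitude by +0.00092°.
North–south shift: 0.00064 × 111000 = 71.04 m.
E–W at 3.858°: 0.00092° × 111000 × cos 3.858° = 0.00092 × 111000 × 0.9977 ≈ 101.889 m.
Hypotenuse of the two orthogonal shifts: √(71.04² + 101.889²) = 124.209 m.

124 meters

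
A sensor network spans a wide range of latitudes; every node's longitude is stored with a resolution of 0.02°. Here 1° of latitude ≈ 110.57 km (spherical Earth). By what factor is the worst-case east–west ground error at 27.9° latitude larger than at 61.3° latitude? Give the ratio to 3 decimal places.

1.840

With a 0.02° grid the true value lies within half a step, ±0.02°/2 = ±0.01°, of the stored one.
Error at 27.9° = 0.01° × 110570 × cos 27.9° ≈ 1105.7 × 0.8838 = 977.18 m.
At 61.3°: 0.01° × 110570 × cos 61.3° = 0.01 × 110570 × 0.4802 ≈ 530.98 m.
Ratio: 977.18 / 530.98 = cos 27.9° / cos 61.3° ≈ 1.8403.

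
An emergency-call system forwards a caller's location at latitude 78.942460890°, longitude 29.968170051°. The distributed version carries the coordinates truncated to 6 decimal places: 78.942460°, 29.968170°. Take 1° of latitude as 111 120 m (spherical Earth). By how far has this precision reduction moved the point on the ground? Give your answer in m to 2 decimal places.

0.10 m

The latitude changed by +0.000000890° and the longitude by +0.000000051°.
North–south shift: 0.000000890 × 111120 = 0.0988968 m.
E–W at 78.9425°: 0.000000051° × 111120 × cos 78.9425° = 0.000000051 × 111120 × 0.1918 ≈ 0.00108692 m.
Hypotenuse of the two orthogonal shifts: √(0.0988968² + 0.00108692²) = 0.0989028 m.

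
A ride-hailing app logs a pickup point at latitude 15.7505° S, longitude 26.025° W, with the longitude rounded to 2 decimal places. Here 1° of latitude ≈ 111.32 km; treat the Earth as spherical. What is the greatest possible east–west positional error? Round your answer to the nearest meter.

Rounding to 2 decimal places leaves the longitude within ±0.005° of the true value.
At latitude 15.7505° a degree of longitude spans 111320 m × cos 15.7505° = 111320 × 0.9625 ≈ 107140 m.
So at most 0.005° × 107140 ≈ 535.701 m east–west.

536 meters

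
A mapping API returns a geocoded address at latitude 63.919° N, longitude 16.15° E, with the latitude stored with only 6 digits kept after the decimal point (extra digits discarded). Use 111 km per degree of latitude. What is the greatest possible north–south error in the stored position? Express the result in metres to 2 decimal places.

Truncating at 6 decimal places can drop up to a full unit in the last place, so the latitude may be off by as much as 1e-06°.
So the N–S error is at most 1e-06 × 111000 = 0.111 m.

0.11 metres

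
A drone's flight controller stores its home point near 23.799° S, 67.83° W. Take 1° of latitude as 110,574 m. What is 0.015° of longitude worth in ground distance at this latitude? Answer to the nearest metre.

1518 metres

One degree of longitude here spans 110574 × cos 23.799° = 110574 × 0.9150 ≈ 101172 m; 0.015° of that is 1517.57 m.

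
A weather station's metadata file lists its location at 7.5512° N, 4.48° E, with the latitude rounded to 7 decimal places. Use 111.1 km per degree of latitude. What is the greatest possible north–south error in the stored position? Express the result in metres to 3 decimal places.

Rounding to 7 decimal places leaves the latitude within ±5e-08° of the true value.
North–south distance: 5e-08° × 111100 m/° = 0.005555 m.

0.006 metres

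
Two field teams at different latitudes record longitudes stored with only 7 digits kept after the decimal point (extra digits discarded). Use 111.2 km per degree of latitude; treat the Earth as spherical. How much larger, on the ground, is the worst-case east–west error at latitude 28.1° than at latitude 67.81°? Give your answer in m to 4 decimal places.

0.0056 m

Truncating at 7 decimal places can drop up to a full unit in the last place, so the longitude may be off by as much as 1e-07°.
Error at 28.1° = 1e-07° × 111200 × cos 28.1° ≈ 0.01112 × 0.8821 = 0.0098093 m.
At 67.81°: 1e-07° × 111200 × cos 67.81° = 1e-07 × 111200 × 0.3777 ≈ 0.0041998 m.
Difference: 0.0098093 − 0.0041998 = 0.0056095 m.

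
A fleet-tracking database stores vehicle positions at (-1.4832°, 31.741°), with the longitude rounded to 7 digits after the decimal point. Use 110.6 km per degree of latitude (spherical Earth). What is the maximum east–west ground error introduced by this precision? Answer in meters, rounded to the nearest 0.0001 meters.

Rounding to 7 decimal places leaves the longitude within ±5e-08° of the true value.
Parallels shrink by cos φ, so at 1.4832° a degree of longitude is 110600 × 0.9997 ≈ 110563 m.
Maximum E–W displacement: 5e-08 × 110563 = 0.00552815 m.

0.0055 meters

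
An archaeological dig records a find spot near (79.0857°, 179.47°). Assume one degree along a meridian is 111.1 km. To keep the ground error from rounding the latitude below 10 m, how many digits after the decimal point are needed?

One degree of latitude covers 111100 m.
N decimal places → at most half a unit in the last place, 0.5 × 10⁻ᴺ° = 111100/2 × 10⁻ᴺ m.
Need 0.5 × 111100 × 10⁻ᴺ ≤ 10 → 10⁻ᴺ ≤ 1.800e-04, so N ≥ 3.74.
At 3 places the error can reach 55.6 m, but 4 places keeps it to 5.56 m.

4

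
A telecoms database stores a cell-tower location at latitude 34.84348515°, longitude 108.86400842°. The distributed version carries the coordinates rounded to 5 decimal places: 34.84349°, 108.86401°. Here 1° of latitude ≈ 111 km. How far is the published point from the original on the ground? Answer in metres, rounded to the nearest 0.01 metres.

The latitude changed by -0.00000485° and the longitude by -0.00000158°.
North–south shift: -0.00000485 × 111000 = -0.53835 m.
E–W at 34.8435°: -0.00000158° × 111000 × cos 34.8435° = -0.00000158 × 111000 × 0.8207 ≈ -0.143937 m.
Distance: √(0.53835² + 0.143937²) ≈ 0.55726 m.

0.56 metres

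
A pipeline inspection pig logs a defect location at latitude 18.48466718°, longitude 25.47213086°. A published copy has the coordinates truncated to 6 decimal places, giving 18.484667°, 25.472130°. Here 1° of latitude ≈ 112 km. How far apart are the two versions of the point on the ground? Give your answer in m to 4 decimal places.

Δlat = 18.48466718 − 18.484667 = +0.00000018°; Δlon = 25.47213086 − 25.472130 = +0.00000086°.
North–south shift: 0.00000018 × 112000 = 0.02016 m.
East–west at this latitude: 0.00000086° × 112000 × cos 18.4847° ≈ 0.00000086 × 106222 = 0.0913507 m.
Distance: √(0.02016² + 0.0913507²) ≈ 0.0935488 m.

0.0935 m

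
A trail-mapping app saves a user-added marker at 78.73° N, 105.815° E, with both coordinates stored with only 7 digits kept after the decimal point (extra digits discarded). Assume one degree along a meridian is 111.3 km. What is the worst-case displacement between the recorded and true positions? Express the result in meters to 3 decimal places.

0.011 meters

Truncating at 7 decimal places can drop up to a full unit in the last place, so each coordinate may be off by as much as 1e-07°.
N–S: 1e-07° × 111300 m/° = 0.01113 m.
East–west component at 78.73°: 1e-07° × 111300 × cos 78.73° ≈ 1e-07 × 21751.7 ≈ 0.00217517 m.
Worst case both components are at the extreme and orthogonal: √(0.01113² + 0.00217517²) ≈ 0.0113406 m.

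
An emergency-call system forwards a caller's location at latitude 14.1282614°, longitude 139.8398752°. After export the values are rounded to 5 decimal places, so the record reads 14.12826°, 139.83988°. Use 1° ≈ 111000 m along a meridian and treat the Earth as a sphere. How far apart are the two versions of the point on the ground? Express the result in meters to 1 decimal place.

0.5 meters

Δlat = 14.1282614 − 14.12826 = +0.0000014°; Δlon = 139.8398752 − 139.83988 = -0.0000048°.
North–south shift: 0.0000014 × 111000 = 0.1554 m.
East–west at this latitude: -0.0000048° × 111000 × cos 14.1283° ≈ -0.0000048 × 107642 = -0.516684 m.
Hypotenuse of the two orthogonal shifts: √(0.1554² + 0.516684²) = 0.539547 m.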